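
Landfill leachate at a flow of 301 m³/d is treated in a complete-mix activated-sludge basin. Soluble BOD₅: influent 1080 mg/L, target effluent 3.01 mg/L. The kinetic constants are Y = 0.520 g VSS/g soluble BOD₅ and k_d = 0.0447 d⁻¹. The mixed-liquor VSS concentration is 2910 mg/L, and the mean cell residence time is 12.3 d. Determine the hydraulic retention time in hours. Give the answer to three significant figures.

Rearranging the biomass balance for a CMAS with decay, V = Y·Q·ΔS·θ_c / [X·(1+k_d θ_c)] = 0.520 × 301 × (1080 − 3.01) × 12.3 / [2910 × (1 + 0.0447 × 12.3)] = 2.07×10^6 / 4510 = 459.7 m³.
Hydraulic retention time τ = V/Q = 459.7 / 301 = 1.527 d = 36.66 h.

τ ≈ 36.7 h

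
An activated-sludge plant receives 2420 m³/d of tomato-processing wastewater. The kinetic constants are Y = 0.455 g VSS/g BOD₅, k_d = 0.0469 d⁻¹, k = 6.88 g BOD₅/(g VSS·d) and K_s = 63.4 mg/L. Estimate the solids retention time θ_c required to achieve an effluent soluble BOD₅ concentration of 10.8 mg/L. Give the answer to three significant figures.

θ_c ≈ 2.45 d

From 1/θ_c = Y·k·S/(K_s + S) − k_d: Y·k·S/(K_s+S) = 0.455 × 6.88 × 10.8 / (63.4 + 10.8) = 0.4556 d⁻¹.
θ_c = 1/(μ − k_d) = 1/(0.4556 − 0.0469) = 1/0.4087 = 2.447 d.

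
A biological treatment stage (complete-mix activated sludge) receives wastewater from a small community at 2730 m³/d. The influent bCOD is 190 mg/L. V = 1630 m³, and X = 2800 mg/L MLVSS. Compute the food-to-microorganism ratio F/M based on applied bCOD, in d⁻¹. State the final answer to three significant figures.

F/M ≈ 0.114 d⁻¹

F/M = Q·S₀ / (V·X) = 2730 × 190 / (1630 × 2800) = 0.1137 g bCOD·(g VSS·d)⁻¹.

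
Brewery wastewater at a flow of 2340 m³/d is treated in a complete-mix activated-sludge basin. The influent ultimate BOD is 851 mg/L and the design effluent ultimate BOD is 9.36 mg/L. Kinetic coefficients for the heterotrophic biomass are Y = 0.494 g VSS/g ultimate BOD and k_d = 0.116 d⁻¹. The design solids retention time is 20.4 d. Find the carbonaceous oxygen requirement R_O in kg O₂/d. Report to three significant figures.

R_O ≈ 1560 kg O₂/d

Correct the yield for decay: Y_obs = Y/(1 + k_d θ_c) = 0.494 / (1 + 0.116 × 20.4) = 0.494 / 3.366 = 0.1467.
Mass of ultimate BOD removed per day: Q(S₀ − S) = 2340 × 841.6 g/m³ = 1969 kg/d.
Net sludge production P_X = 0.1467 × 1969 = 289.0 kg VSS/d.
R_O = Q·(S₀ − S) − 1.42·P_X = 1969 − 1.42 × 289.0 = 1559 kg O₂/d.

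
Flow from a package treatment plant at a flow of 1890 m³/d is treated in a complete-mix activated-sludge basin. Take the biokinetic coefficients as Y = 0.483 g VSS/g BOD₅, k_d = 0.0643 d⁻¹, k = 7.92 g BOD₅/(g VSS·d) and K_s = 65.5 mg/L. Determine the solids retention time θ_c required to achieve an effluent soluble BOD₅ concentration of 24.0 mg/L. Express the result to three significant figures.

θ_c ≈ 1.04 d

From 1/θ_c = Y·k·S/(K_s + S) − k_d: Y·k·S/(K_s+S) = 0.483 × 7.92 × 24.0 / (65.5 + 24.0) = 1.026 d⁻¹.
1/θ_c = 1.026 − 0.0643 = 0.9615 d⁻¹, so θ_c = 1.040 d.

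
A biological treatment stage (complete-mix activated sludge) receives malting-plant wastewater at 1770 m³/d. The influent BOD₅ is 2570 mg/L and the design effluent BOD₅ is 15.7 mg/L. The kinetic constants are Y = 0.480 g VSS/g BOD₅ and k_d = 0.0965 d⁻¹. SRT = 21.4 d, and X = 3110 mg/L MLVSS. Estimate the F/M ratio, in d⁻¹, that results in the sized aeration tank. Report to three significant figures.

Steady-state biomass mass balance: V·X·(1 + k_d·θ_c) = Y·Q·(S₀ − S)·θ_c, so V = 0.480 × 1770 × (2570 − 15.7) × 21.4 / [3110 × (1 + 0.0965 × 21.4)] = 4.64×10^7 / 9532 = 4872 m³.
Food-to-microorganism ratio F/M = Q S₀ / (V X) = 1770 × 2570 / (4872 × 3110) = 0.3002 d⁻¹.

F/M ≈ 0.300 d⁻¹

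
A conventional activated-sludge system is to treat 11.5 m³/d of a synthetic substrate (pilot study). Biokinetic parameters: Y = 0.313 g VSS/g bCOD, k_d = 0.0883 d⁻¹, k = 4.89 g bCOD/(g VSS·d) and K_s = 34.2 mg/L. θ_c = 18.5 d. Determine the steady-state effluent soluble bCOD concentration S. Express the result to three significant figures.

S ≈ 3.51 mg/L

From the Monod/SRT balance for a CMAS, S = K_s·(1+k_d θ_c)/[θ_c·(Y k − k_d) − 1] = 34.2 × (1 + 0.0883 × 18.5) / [18.5 × (0.313 × 4.89 − 0.0883) − 1] = 90.07 / 25.68 = 3.507 mg/L.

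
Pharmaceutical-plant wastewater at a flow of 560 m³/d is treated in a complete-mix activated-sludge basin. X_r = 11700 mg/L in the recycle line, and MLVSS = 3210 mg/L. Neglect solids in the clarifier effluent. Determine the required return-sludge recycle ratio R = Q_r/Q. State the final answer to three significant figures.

R ≈ 0.378

R = Q_r/Q = X/(X_r − X) = 3210 / (11700 − 3210) = 0.3781.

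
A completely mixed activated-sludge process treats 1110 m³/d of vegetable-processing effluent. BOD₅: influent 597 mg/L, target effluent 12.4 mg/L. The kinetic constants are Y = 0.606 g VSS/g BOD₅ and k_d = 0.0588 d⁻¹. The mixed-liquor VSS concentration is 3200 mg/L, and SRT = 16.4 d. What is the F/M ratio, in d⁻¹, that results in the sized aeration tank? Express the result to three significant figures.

Rearranging the biomass balance for a CMAS with decay, V = Y·Q·ΔS·θ_c / [X·(1+k_d θ_c)] = 0.606 × 1110 × (597 − 12.4) × 16.4 / [3200 × (1 + 0.0588 × 16.4)] = 6.45×10^6 / 6286 = 1026 m³.
Food-to-microorganism ratio F/M = Q S₀ / (V X) = 1110 × 597 / (1026 × 3200) = 0.2018 d⁻¹.

F/M ≈ 0.202 d⁻¹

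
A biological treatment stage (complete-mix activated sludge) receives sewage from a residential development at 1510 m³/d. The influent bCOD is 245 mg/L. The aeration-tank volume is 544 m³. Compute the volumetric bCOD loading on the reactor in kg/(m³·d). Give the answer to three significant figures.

Applied bCOD load per unit volume = Q·S₀/V = (1510 × 245/1000)/544.0 = 0.6801 kg bCOD·m⁻³·d⁻¹.

L_v ≈ 0.680 kg bCOD/(m³·d)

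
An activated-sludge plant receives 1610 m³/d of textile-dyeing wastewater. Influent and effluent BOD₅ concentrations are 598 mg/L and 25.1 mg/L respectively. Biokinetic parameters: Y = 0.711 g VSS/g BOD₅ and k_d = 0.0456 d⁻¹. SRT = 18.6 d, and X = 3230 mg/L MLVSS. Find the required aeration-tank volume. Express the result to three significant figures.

V ≈ 2040 m³

Rearranging the biomass balance for a CMAS with decay, V = Y·Q·ΔS·θ_c / [X·(1+k_d θ_c)] = 0.711 × 1610 × (598 − 25.1) × 18.6 / [3230 × (1 + 0.0456 × 18.6)] = 1.22×10^7 / 5970 = 2043 m³.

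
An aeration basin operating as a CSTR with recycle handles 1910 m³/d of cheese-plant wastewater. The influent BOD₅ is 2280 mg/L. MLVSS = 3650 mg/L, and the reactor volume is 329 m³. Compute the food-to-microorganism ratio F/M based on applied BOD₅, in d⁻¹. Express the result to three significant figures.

F/M ≈ 3.63 d⁻¹

Food-to-microorganism ratio F/M = Q S₀ / (V X) = 1910 × 2280 / (329.0 × 3650) = 3.626 d⁻¹.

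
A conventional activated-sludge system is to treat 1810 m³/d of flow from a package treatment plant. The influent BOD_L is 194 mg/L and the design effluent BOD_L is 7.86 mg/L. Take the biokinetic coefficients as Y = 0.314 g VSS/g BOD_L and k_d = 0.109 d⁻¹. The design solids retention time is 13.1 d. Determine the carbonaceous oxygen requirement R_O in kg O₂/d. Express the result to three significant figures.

Y_obs = Y / (1 + k_d θ_c) = 0.314 / (1 + 0.109 × 13.1) = 0.314 / 2.428 = 0.1293.
ΔS = 194 − 7.86 = 186.1 mg/L, so the substrate removal rate is 1810 × 186.1/1000 = 336.9 kg BOD_L/d.
Net sludge production P_X = 0.1293 × 336.9 = 43.57 kg VSS/d.
Carbonaceous O₂ demand = substrate oxidised − cell-mass equivalent = 336.9 − 1.42 × 43.57 = 275.0 kg O₂/d.

R_O ≈ 275 kg O₂/d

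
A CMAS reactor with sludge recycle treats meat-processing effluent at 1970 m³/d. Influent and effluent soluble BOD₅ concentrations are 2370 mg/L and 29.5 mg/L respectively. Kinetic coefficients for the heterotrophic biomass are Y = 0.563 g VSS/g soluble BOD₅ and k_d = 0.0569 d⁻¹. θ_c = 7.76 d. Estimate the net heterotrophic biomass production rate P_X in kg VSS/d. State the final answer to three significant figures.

Observed yield with endogenous decay: Y_obs = Y / (1 + k_d·θ_c) = 0.563 / (1 + 0.0569 × 7.76) = 0.563 / 1.442 = 0.3906 g VSS/g soluble BOD₅.
Mass of soluble BOD₅ removed per day: Q(S₀ − S) = 1970 × 2340 g/m³ = 4611 kg/d.
So the net sludge growth is P_X = 0.3906 × 4611 = 1801 kg VSS/d.

P_X ≈ 1800 kg VSS/d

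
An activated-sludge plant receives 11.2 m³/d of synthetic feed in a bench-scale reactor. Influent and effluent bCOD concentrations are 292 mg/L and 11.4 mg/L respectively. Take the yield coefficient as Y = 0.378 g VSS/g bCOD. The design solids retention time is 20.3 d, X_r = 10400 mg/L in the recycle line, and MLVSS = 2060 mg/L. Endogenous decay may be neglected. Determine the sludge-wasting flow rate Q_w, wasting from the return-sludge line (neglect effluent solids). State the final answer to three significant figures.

With k_d = 0 the design equation reduces to V = Y Q (S₀−S) θ_c / X = 0.378 × 11.2 × (292 − 11.4) × 20.3 / 2060 = 11.71 m³.
Wasting from the return line (neglecting effluent solids): Q_w = V·X / (θ_c·X_r) = 11.71 × 2060 / (20.3 × 10400) = 0.1142 m³/d.

Q_w ≈ 0.114 m³/d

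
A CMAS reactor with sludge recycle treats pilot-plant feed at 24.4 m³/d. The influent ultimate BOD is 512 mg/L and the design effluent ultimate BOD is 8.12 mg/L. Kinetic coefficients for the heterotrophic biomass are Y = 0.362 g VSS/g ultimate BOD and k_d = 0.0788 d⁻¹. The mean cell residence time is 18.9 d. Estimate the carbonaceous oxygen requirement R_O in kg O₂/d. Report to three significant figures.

R_O ≈ 9.76 kg O₂/d

Y_obs = Y / (1 + k_d θ_c) = 0.362 / (1 + 0.0788 × 18.9) = 0.362 / 2.489 = 0.1454.
Mass of ultimate BOD removed per day: Q(S₀ − S) = 24.4 × 503.9 g/m³ = 12.29 kg/d.
Net sludge production P_X = 0.1454 × 12.29 = 1.788 kg VSS/d.
R_O = Q·(S₀ − S) − 1.42·P_X = 12.29 − 1.42 × 1.788 = 9.756 kg O₂/d.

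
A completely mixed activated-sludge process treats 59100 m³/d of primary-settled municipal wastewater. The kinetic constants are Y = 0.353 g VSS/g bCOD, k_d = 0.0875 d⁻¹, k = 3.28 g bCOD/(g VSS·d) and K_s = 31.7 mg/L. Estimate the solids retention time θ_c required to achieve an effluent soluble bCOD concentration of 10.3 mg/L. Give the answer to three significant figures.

θ_c ≈ 5.09 d

From 1/θ_c = Y·k·S/(K_s + S) − k_d: Y·k·S/(K_s+S) = 0.353 × 3.28 × 10.3 / (31.7 + 10.3) = 0.2839 d⁻¹.
θ_c = 1/(μ − k_d) = 1/(0.2839 − 0.0875) = 1/0.1964 = 5.090 d.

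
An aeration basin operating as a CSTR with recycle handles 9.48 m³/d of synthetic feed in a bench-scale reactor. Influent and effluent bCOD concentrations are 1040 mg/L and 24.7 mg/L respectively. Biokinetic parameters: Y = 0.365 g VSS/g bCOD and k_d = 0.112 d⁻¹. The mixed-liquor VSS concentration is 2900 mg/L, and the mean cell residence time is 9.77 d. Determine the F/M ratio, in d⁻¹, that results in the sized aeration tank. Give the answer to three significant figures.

F/M ≈ 0.602 d⁻¹

Rearranging the biomass balance for a CMAS with decay, V = Y·Q·ΔS·θ_c / [X·(1+k_d θ_c)] = 0.365 × 9.48 × (1040 − 24.7) × 9.77 / [2900 × (1 + 0.112 × 9.77)] = 3.43×10^4 / 6073 = 5.652 m³.
F/M = applied load / biomass = Q·S₀/(V·X) = 9.48 × 1040 / (5.652 × 2900) = 0.6016 d⁻¹.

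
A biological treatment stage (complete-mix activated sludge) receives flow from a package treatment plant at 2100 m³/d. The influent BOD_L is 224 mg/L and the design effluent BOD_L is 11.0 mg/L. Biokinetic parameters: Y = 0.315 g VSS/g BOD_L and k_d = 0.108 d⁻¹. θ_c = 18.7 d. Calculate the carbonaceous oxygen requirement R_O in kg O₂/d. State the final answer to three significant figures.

R_O ≈ 381 kg O₂/d

Observed yield with endogenous decay: Y_obs = Y / (1 + k_d·θ_c) = 0.315 / (1 + 0.108 × 18.7) = 0.315 / 3.020 = 0.1043 g VSS/g BOD_L.
Q·(S₀ − S) = 2100 × (224 − 11.0) × 10⁻³ = 447.3 kg/d removed.
Net sludge production P_X = 0.1043 × 447.3 = 46.66 kg VSS/d.
R_O = Q·(S₀ − S) − 1.42·P_X = 447.3 − 1.42 × 46.66 = 381.0 kg O₂/d.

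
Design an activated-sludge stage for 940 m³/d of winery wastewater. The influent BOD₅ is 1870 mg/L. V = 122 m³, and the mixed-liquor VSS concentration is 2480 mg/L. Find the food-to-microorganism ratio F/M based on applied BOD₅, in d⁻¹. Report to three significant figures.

F/M ≈ 5.81 d⁻¹

Food-to-microorganism ratio F/M = Q S₀ / (V X) = 940 × 1870 / (122.0 × 2480) = 5.810 d⁻¹.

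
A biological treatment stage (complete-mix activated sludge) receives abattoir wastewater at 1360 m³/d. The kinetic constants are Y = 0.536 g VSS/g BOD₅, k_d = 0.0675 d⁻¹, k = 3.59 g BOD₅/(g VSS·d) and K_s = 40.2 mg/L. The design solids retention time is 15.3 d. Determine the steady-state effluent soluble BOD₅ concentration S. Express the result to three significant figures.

Effluent substrate depends only on kinetics and SRT: S = K_s(1 + k_d θ_c) / [θ_c(Yk − k_d) − 1] = 40.2 × (1 + 0.0675 × 15.3) / [15.3 × (0.536 × 3.59 − 0.0675) − 1] = 81.72 / 27.41 = 2.981 mg/L.

S ≈ 2.98 mg/L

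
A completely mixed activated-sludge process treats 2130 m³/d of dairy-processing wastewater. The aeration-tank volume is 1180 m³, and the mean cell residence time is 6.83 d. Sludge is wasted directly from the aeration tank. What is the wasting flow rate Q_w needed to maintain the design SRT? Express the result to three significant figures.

Q_w ≈ 173 m³/d

Wasting from the aeration tank: Q_w = V / θ_c = 1180 / 6.83 = 172.8 m³/d.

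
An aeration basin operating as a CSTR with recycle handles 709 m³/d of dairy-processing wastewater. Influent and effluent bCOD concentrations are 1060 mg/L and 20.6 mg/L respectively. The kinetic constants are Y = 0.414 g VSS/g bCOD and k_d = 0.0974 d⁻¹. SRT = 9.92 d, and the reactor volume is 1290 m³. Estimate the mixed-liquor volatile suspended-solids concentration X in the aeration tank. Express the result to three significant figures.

X ≈ 1190 mg/L

From V·X·(1 + k_d·θ_c) = Y·Q·(S₀ − S)·θ_c: X = 0.414 × 709 × (1060 − 20.6) × 9.92 / [1290 × (1 + 0.0974 × 9.92)] = 1193 mg/L.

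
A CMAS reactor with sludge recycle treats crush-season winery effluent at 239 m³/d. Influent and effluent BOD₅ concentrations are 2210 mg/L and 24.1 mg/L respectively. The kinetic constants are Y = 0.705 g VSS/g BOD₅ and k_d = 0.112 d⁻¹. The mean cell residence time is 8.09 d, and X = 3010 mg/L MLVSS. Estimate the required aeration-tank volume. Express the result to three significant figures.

V ≈ 519 m³

From the SRT design equation V = Y Q (S₀−S) θ_c / [X (1 + k_d θ_c)] = 0.705 × 239 × (2210 − 24.1) × 8.09 / [3010 × (1 + 0.112 × 8.09)] = 2.98×10^6 / 5737 = 519.3 m³.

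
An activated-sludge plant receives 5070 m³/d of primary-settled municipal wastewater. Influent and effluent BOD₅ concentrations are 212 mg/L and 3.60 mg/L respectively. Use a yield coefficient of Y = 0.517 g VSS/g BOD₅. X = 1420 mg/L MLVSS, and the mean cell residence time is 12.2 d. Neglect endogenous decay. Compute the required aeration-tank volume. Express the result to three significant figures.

V·X = Y·Q·ΔS·θ_c gives V = 0.517 × 5070 × (212 − 3.60) × 12.2 / 1420 = 4693 m³.

V ≈ 4690 m³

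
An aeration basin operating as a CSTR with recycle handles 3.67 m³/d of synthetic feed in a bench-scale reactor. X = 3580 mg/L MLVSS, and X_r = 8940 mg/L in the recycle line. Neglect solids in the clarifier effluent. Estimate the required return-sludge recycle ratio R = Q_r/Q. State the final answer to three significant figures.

R ≈ 0.668

R = Q_r/Q = X/(X_r − X) = 3580 / (8940 − 3580) = 0.6679.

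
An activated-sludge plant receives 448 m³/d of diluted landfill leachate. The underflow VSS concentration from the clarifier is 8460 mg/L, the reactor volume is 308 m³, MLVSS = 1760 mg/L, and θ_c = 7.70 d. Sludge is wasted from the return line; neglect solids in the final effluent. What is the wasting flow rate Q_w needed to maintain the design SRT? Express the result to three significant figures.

Wasting from the return line (neglecting effluent solids): Q_w = V·X / (θ_c·X_r) = 308.0 × 1760 / (7.70 × 8460) = 8.322 m³/d.

Q_w ≈ 8.32 m³/d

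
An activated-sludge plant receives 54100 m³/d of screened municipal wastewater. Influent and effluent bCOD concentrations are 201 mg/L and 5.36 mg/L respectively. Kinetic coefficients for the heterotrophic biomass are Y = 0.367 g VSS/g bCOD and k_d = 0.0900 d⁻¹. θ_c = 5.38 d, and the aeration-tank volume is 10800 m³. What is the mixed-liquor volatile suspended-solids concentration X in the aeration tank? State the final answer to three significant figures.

From V·X·(1 + k_d·θ_c) = Y·Q·(S₀ − S)·θ_c: X = 0.367 × 54100 × (201 − 5.36) × 5.38 / [10800 × (1 + 0.0900 × 5.38)] = 1304 mg/L.

X ≈ 1300 mg/L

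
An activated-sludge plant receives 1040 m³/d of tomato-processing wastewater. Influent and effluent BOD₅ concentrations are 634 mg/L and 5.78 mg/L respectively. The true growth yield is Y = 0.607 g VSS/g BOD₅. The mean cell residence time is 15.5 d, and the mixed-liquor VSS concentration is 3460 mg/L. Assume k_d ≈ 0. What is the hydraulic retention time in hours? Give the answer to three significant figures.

τ ≈ 41.0 h

Biomass mass balance (decay neglected): V·X = Y·Q·(S₀ − S)·θ_c, so V = 0.607 × 1040 × (634 − 5.78) × 15.5 / 3460 = 1777 m³.
HRT = V/Q = 1777 m³ / 1040 m³·d⁻¹ = 1.708 d × 24 = 41.00 h.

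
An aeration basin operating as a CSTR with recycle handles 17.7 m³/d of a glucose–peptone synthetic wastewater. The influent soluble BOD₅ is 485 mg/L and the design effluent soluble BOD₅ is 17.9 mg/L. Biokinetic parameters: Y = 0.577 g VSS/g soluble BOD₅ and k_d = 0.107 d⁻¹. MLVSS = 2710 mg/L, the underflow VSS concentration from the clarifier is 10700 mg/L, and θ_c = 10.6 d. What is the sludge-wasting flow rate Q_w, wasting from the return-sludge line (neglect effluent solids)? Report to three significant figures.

Q_w ≈ 0.209 m³/d

From the SRT design equation V = Y Q (S₀−S) θ_c / [X (1 + k_d θ_c)] = 0.577 × 17.7 × (485 − 17.9) × 10.6 / [2710 × (1 + 0.107 × 10.6)] = 5.06×10^4 / 5784 = 8.743 m³.
Q_w = (V·X)/(θ_c X_r) = 8.743 × 2710 / (10.6 × 10700) = 0.2089 m³/d.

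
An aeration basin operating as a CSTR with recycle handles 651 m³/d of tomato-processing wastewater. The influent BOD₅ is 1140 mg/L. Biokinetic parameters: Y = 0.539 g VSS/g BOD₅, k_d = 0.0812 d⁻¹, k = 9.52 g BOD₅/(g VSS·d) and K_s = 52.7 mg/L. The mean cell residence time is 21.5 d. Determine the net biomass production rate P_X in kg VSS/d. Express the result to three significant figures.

For a completely mixed reactor with recycle the Lawrence–McCarty relation gives S = K_s·(1 + k_d·θ_c) / [θ_c·(Y·k − k_d) − 1] = 52.7 × (1 + 0.0812 × 21.5) / [21.5 × (0.539 × 9.52 − 0.0812) − 1] = 144.7 / 107.6 = 1.345 mg/L.
Y_obs = Y / (1 + k_d θ_c) = 0.539 / (1 + 0.0812 × 21.5) = 0.539 / 2.746 = 0.1963.
ΔS = 1140 − 1.35 = 1139 mg/L, so the substrate removal rate is 651 × 1139/1000 = 741.3 kg BOD₅/d.
So the net sludge growth is P_X = 0.1963 × 741.3 = 145.5 kg VSS/d.

P_X ≈ 146 kg VSS/d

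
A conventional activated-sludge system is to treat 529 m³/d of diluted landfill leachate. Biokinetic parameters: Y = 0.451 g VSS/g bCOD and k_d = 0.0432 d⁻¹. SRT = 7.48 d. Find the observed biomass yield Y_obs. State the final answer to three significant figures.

The observed yield is Y_obs = Y/(1 + k_d·θ_c) = 0.451 / (1 + 0.0432 × 7.48) = 0.451 / 1.323 = 0.3409 g VSS per g bCOD removed.

Y_obs ≈ 0.341 g VSS/g bCOD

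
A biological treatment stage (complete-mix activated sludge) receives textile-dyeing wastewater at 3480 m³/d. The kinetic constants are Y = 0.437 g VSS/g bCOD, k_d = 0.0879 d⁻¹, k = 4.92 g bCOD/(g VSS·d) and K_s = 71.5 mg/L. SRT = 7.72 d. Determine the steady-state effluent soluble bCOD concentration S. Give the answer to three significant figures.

S ≈ 8.04 mg/L

From the Monod/SRT balance for a CMAS, S = K_s·(1+k_d θ_c)/[θ_c·(Y k − k_d) − 1] = 71.5 × (1 + 0.0879 × 7.72) / [7.72 × (0.437 × 4.92 − 0.0879) − 1] = 120.0 / 14.92 = 8.044 mg/L.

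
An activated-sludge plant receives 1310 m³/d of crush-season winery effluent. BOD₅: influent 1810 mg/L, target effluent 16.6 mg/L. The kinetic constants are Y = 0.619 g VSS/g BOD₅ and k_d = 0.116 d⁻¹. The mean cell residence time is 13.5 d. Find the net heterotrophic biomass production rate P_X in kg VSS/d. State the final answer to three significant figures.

Observed yield with endogenous decay: Y_obs = Y / (1 + k_d·θ_c) = 0.619 / (1 + 0.116 × 13.5) = 0.619 / 2.566 = 0.2412 g VSS/g BOD₅.
ΔS = 1810 − 16.6 = 1793 mg/L, so the substrate removal rate is 1310 × 1793/1000 = 2349 kg BOD₅/d.
Net biomass production P_X = Y_obs × Q·(S₀ − S) = 0.2412 × 2349 = 566.7 kg VSS/d.

P_X ≈ 567 kg VSS/d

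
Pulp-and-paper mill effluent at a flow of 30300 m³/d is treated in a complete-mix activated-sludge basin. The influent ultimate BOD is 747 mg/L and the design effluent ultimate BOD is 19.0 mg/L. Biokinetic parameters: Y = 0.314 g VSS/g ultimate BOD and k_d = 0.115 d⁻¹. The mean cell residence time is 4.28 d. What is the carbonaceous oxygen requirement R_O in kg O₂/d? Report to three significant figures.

Correct the yield for decay: Y_obs = Y/(1 + k_d θ_c) = 0.314 / (1 + 0.115 × 4.28) = 0.314 / 1.492 = 0.2104.
Mass of ultimate BOD removed per day: Q(S₀ − S) = 30300 × 728.0 g/m³ = 22058 kg/d.
P_X = Y_obs·Q·(S₀ − S) = 0.2104 × 22058 = 4642 kg VSS/d.
R_O = Q·ΔS − 1.42 P_X = 22058 − 6591 = 15467 kg O₂/d.

R_O ≈ 15500 kg O₂/d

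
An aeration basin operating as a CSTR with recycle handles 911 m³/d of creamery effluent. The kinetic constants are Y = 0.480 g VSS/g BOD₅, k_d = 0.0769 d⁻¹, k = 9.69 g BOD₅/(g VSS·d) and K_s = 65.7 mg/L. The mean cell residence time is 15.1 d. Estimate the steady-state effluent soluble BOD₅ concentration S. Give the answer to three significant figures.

From the Monod/SRT balance for a CMAS, S = K_s·(1+k_d θ_c)/[θ_c·(Y k − k_d) − 1] = 65.7 × (1 + 0.0769 × 15.1) / [15.1 × (0.480 × 9.69 − 0.0769) − 1] = 142.0 / 68.07 = 2.086 mg/L.

S ≈ 2.09 mg/L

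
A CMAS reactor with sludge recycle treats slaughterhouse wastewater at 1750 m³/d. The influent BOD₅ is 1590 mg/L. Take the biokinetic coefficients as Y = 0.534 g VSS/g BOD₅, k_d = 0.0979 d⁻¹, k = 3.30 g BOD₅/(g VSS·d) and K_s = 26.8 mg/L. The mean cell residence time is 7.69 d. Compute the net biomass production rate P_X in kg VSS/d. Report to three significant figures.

For a completely mixed reactor with recycle the Lawrence–McCarty relation gives S = K_s·(1 + k_d·θ_c) / [θ_c·(Y·k − k_d) − 1] = 26.8 × (1 + 0.0979 × 7.69) / [7.69 × (0.534 × 3.30 − 0.0979) − 1] = 46.98 / 11.80 = 3.982 mg/L.
Observed yield with endogenous decay: Y_obs = Y / (1 + k_d·θ_c) = 0.534 / (1 + 0.0979 × 7.69) = 0.534 / 1.753 = 0.3046 g VSS/g BOD₅.
Mass of BOD₅ removed per day: Q(S₀ − S) = 1750 × 1586 g/m³ = 2776 kg/d.
P_X = Y_obs · Q(S₀ − S) = 0.3046 × 2776 = 845.6 kg VSS/d.

P_X ≈ 846 kg VSS/d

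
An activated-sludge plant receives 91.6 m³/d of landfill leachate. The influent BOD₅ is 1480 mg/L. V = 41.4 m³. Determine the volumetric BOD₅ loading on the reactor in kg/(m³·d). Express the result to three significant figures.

L_v ≈ 3.27 kg BOD₅/(m³·d)

L_v = Q S₀ / V = 91.6 × 1480 × 10⁻³ / 41.40 = 3.275 kg/(m³·d).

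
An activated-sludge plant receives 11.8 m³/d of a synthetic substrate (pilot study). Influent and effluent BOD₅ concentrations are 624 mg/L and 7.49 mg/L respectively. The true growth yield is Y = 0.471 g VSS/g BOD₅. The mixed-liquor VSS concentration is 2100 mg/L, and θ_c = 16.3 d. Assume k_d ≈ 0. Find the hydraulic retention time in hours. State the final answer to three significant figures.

τ ≈ 54.1 h

V·X = Y·Q·ΔS·θ_c gives V = 0.471 × 11.8 × (624 − 7.49) × 16.3 / 2100 = 26.60 m³.
HRT = V/Q = 26.60 m³ / 11.8 m³·d⁻¹ = 2.254 d × 24 = 54.09 h.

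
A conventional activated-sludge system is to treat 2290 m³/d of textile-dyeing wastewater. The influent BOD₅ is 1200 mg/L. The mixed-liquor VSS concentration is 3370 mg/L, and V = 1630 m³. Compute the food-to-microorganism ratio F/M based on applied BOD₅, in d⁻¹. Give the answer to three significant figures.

F/M = Q·S₀ / (V·X) = 2290 × 1200 / (1630 × 3370) = 0.5003 g BOD₅·(g VSS·d)⁻¹.

F/M ≈ 0.500 d⁻¹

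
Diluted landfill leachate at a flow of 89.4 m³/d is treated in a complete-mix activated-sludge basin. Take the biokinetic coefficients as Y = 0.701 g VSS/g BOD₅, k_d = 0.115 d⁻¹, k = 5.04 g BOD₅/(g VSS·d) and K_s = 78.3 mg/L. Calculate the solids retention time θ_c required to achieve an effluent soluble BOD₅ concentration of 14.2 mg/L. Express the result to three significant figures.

θ_c ≈ 2.34 d

At the target effluent, Y k S/(K_s+S) = 0.701×5.04×14.2/92.50 = 0.5424 d⁻¹.
Then 1/θ_c = μ − k_d = 0.5424 − 0.115 = 0.4274 d⁻¹, giving θ_c = 2.340 d.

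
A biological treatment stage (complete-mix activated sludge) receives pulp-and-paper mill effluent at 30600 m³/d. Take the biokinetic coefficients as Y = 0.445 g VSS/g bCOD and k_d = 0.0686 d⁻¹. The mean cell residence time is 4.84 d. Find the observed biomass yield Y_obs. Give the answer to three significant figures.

The observed yield is Y_obs = Y/(1 + k_d·θ_c) = 0.445 / (1 + 0.0686 × 4.84) = 0.445 / 1.332 = 0.3341 g VSS per g bCOD removed.

Y_obs ≈ 0.334 g VSS/g bCOD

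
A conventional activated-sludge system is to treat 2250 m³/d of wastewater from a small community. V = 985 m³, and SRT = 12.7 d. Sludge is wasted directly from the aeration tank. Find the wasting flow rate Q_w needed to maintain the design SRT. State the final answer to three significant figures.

For wasting at MLVSS concentration, Q_w = V/θ_c = 985.0/12.7 = 77.56 m³/d.

Q_w ≈ 77.6 m³/d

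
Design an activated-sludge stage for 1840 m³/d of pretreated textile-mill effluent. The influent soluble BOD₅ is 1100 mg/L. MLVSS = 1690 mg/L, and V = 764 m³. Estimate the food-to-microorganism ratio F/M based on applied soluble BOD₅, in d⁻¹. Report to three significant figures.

F/M ≈ 1.57 d⁻¹

F/M = Q·S₀ / (V·X) = 1840 × 1100 / (764.0 × 1690) = 1.568 g soluble BOD₅·(g VSS·d)⁻¹.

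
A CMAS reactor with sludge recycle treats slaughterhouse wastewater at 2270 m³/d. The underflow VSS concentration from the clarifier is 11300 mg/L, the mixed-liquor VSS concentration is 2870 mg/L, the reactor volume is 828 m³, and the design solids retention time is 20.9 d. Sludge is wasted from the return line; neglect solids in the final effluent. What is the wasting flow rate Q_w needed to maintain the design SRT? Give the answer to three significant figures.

Q_w = (V·X)/(θ_c X_r) = 828.0 × 2870 / (20.9 × 11300) = 10.06 m³/d.

Q_w ≈ 10.1 m³/d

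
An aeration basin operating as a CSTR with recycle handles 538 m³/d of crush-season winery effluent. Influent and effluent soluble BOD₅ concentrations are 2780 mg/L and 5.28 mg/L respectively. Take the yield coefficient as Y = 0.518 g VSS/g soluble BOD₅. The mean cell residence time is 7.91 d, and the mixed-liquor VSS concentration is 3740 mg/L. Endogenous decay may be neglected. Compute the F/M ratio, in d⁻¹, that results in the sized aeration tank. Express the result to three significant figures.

With k_d = 0 the design equation reduces to V = Y Q (S₀−S) θ_c / X = 0.518 × 538 × (2780 − 5.28) × 7.91 / 3740 = 1635 m³.
F/M = applied load / biomass = Q·S₀/(V·X) = 538 × 2780 / (1635 × 3740) = 0.2445 d⁻¹.

F/M ≈ 0.245 d⁻¹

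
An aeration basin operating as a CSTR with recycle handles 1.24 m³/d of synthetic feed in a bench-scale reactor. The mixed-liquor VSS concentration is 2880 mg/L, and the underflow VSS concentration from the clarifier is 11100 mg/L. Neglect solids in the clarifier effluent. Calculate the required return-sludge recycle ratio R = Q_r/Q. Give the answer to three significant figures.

Mass balance around the secondary clarifier (neglecting effluent solids): R = X / (X_r − X) = 2880 / (11100 − 2880) = 0.3504.

R ≈ 0.350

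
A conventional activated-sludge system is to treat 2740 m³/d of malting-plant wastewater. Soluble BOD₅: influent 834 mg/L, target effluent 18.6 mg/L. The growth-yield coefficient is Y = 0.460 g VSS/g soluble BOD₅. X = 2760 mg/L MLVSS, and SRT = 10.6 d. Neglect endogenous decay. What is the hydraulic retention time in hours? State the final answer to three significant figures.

V·X = Y·Q·ΔS·θ_c gives V = 0.460 × 2740 × (834 − 18.6) × 10.6 / 2760 = 3947 m³.
τ = V/Q = 3947/2740 = 1.441 d, or 34.57 h.

τ ≈ 34.6 h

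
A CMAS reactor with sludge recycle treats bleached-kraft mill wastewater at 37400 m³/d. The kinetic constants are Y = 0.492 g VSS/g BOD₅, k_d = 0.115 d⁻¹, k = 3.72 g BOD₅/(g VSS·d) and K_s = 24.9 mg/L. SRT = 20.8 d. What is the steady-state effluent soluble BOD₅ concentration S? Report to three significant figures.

From the Monod/SRT balance for a CMAS, S = K_s·(1+k_d θ_c)/[θ_c·(Y k − k_d) − 1] = 24.9 × (1 + 0.115 × 20.8) / [20.8 × (0.492 × 3.72 − 0.115) − 1] = 84.46 / 34.68 = 2.436 mg/L.

S ≈ 2.44 mg/L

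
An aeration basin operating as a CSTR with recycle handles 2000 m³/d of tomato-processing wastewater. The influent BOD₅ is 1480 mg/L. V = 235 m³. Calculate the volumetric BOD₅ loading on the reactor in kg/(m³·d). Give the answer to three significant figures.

L_v ≈ 12.6 kg BOD₅/(m³·d)

Applied BOD₅ load per unit volume = Q·S₀/V = (2000 × 1480/1000)/235.0 = 12.60 kg BOD₅·m⁻³·d⁻¹.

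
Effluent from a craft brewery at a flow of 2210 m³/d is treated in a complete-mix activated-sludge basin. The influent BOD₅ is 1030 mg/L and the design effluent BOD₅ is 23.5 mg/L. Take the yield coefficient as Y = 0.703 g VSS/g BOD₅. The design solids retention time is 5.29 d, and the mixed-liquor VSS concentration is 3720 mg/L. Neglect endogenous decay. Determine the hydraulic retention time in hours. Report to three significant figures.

V·X = Y·Q·ΔS·θ_c gives V = 0.703 × 2210 × (1030 − 23.5) × 5.29 / 3720 = 2224 m³.
τ = V/Q = 2224/2210 = 1.006 d, or 24.15 h.

τ ≈ 24.1 h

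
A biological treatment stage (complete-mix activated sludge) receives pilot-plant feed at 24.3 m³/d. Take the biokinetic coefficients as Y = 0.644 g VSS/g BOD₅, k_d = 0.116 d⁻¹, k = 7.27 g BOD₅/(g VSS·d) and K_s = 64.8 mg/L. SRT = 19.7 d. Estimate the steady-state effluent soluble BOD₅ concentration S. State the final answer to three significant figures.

S ≈ 2.39 mg/L

For a completely mixed reactor with recycle the Lawrence–McCarty relation gives S = K_s·(1 + k_d·θ_c) / [θ_c·(Y·k − k_d) − 1] = 64.8 × (1 + 0.116 × 19.7) / [19.7 × (0.644 × 7.27 − 0.116) − 1] = 212.9 / 88.95 = 2.393 mg/L.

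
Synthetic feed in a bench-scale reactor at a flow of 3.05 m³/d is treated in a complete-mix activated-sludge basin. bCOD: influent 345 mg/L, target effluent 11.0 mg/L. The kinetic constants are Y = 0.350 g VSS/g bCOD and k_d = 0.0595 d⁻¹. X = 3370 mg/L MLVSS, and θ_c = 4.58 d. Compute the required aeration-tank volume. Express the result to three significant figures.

From the SRT design equation V = Y Q (S₀−S) θ_c / [X (1 + k_d θ_c)] = 0.350 × 3.05 × (345 − 11.0) × 4.58 / [3370 × (1 + 0.0595 × 4.58)] = 1.63×10^3 / 4288 = 0.3808 m³.

V ≈ 0.381 m³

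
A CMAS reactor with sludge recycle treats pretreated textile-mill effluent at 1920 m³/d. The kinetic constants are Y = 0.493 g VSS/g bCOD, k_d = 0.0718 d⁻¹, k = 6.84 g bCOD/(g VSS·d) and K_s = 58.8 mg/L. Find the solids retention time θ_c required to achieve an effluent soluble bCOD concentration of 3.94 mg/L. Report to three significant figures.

θ_c ≈ 7.14 d

From 1/θ_c = Y·k·S/(K_s + S) − k_d: Y·k·S/(K_s+S) = 0.493 × 6.84 × 3.94 / (58.8 + 3.94) = 0.2118 d⁻¹.
1/θ_c = 0.2118 − 0.0718 = 0.1400 d⁻¹, so θ_c = 7.145 d.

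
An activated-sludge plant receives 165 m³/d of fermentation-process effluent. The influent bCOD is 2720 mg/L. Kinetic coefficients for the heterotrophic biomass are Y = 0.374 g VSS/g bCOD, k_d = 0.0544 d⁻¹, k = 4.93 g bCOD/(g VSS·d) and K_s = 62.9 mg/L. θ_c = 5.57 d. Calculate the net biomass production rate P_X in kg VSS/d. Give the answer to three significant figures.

Effluent substrate depends only on kinetics and SRT: S = K_s(1 + k_d θ_c) / [θ_c(Yk − k_d) − 1] = 62.9 × (1 + 0.0544 × 5.57) / [5.57 × (0.374 × 4.93 − 0.0544) − 1] = 81.96 / 8.967 = 9.140 mg/L.
Correct the yield for decay: Y_obs = Y/(1 + k_d θ_c) = 0.374 / (1 + 0.0544 × 5.57) = 0.374 / 1.303 = 0.2870.
Mass of bCOD removed per day: Q(S₀ − S) = 165 × 2711 g/m³ = 447.3 kg/d.
Biomass produced: P_X = Y_obs·Q·ΔS = 0.2870 × 447.3 ≈ 128.4 kg VSS/d.

P_X ≈ 128 kg VSS/d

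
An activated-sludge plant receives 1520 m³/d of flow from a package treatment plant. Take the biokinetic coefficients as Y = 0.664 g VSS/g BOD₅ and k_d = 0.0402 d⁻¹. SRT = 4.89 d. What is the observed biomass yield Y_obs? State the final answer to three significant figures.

Y_obs ≈ 0.555 g VSS/g BOD₅

Observed yield with endogenous decay: Y_obs = Y / (1 + k_d·θ_c) = 0.664 / (1 + 0.0402 × 4.89) = 0.664 / 1.197 = 0.5549 g VSS/g BOD₅.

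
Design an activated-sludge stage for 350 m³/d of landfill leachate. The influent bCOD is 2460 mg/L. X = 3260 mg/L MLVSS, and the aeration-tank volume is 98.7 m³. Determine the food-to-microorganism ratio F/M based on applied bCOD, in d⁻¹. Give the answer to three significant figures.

F/M ≈ 2.68 d⁻¹

F/M = Q·S₀ / (V·X) = 350 × 2460 / (98.70 × 3260) = 2.676 g bCOD·(g VSS·d)⁻¹.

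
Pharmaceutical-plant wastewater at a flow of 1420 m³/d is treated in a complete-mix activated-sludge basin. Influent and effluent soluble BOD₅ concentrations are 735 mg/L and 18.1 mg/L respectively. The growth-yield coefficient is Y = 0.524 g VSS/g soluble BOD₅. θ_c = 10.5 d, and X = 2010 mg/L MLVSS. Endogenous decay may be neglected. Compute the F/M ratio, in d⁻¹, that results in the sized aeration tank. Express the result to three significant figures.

F/M ≈ 0.186 d⁻¹

With k_d = 0 the design equation reduces to V = Y Q (S₀−S) θ_c / X = 0.524 × 1420 × (735 − 18.1) × 10.5 / 2010 = 2787 m³.
F/M = Q·S₀ / (V·X) = 1420 × 735 / (2787 × 2010) = 0.1863 g soluble BOD₅·(g VSS·d)⁻¹.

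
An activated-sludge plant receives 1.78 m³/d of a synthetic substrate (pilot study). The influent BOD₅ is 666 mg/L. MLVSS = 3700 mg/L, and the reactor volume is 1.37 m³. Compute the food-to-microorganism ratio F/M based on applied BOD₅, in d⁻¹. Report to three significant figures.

F/M ≈ 0.234 d⁻¹

Food-to-microorganism ratio F/M = Q S₀ / (V X) = 1.78 × 666 / (1.370 × 3700) = 0.2339 d⁻¹.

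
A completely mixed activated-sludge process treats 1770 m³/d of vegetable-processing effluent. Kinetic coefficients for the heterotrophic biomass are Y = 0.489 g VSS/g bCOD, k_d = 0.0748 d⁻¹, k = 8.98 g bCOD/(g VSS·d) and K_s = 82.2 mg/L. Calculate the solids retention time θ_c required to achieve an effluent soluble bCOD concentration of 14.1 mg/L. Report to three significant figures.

At the target effluent, Y k S/(K_s+S) = 0.489×8.98×14.1/96.30 = 0.6430 d⁻¹.
1/θ_c = 0.6430 − 0.0748 = 0.5682 d⁻¹, so θ_c = 1.760 d.

θ_c ≈ 1.76 d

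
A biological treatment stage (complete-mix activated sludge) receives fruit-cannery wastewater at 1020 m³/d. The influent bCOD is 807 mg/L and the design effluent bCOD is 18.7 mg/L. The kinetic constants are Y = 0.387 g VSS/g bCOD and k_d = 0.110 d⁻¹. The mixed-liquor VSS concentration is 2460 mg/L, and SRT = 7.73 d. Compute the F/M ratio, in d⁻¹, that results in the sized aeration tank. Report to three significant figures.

F/M ≈ 0.633 d⁻¹

From the SRT design equation V = Y Q (S₀−S) θ_c / [X (1 + k_d θ_c)] = 0.387 × 1020 × (807 − 18.7) × 7.73 / [2460 × (1 + 0.110 × 7.73)] = 2.41×10^6 / 4552 = 528.5 m³.
F/M = applied load / biomass = Q·S₀/(V·X) = 1020 × 807 / (528.5 × 2460) = 0.6332 d⁻¹.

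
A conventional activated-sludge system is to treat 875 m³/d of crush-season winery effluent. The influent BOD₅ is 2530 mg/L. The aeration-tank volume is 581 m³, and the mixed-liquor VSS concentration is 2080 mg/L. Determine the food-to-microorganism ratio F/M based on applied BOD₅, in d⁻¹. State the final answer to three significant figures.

F/M = Q·S₀ / (V·X) = 875 × 2530 / (581.0 × 2080) = 1.832 g BOD₅·(g VSS·d)⁻¹.

F/M ≈ 1.83 d⁻¹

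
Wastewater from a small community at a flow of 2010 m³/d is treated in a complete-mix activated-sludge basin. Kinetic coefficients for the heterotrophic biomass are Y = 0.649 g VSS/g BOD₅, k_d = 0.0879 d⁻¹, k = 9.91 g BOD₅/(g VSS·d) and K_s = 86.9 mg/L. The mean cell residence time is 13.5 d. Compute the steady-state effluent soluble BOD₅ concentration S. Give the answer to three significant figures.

S ≈ 2.25 mg/L

From the Monod/SRT balance for a CMAS, S = K_s·(1+k_d θ_c)/[θ_c·(Y k − k_d) − 1] = 86.9 × (1 + 0.0879 × 13.5) / [13.5 × (0.649 × 9.91 − 0.0879) − 1] = 190.0 / 84.64 = 2.245 mg/L.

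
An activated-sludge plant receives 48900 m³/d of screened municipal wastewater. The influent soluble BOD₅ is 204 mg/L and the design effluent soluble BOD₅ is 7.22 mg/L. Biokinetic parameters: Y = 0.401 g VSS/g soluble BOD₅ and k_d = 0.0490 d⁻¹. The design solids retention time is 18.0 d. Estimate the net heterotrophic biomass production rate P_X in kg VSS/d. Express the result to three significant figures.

Y_obs = Y / (1 + k_d θ_c) = 0.401 / (1 + 0.0490 × 18.0) = 0.401 / 1.882 = 0.2131.
ΔS = 204 − 7.22 = 196.8 mg/L, so the substrate removal rate is 48900 × 196.8/1000 = 9623 kg soluble BOD₅/d.
Biomass produced: P_X = Y_obs·Q·ΔS = 0.2131 × 9623 ≈ 2050 kg VSS/d.

P_X ≈ 2050 kg VSS/d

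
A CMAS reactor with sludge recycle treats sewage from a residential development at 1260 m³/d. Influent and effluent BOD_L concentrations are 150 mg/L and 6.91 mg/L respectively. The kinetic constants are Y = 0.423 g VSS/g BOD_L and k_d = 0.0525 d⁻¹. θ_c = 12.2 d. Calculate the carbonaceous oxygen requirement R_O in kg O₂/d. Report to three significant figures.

R_O ≈ 114 kg O₂/d

The observed yield is Y_obs = Y/(1 + k_d·θ_c) = 0.423 / (1 + 0.0525 × 12.2) = 0.423 / 1.640 = 0.2578 g VSS per g BOD_L removed.
ΔS = 150 − 6.91 = 143.1 mg/L, so the substrate removal rate is 1260 × 143.1/1000 = 180.3 kg BOD_L/d.
Biomass synthesised: P_X = Y_obs × 180.3 = 46.49 kg VSS/d.
Carbonaceous O₂ demand = substrate oxidised − cell-mass equivalent = 180.3 − 1.42 × 46.49 = 114.3 kg O₂/d.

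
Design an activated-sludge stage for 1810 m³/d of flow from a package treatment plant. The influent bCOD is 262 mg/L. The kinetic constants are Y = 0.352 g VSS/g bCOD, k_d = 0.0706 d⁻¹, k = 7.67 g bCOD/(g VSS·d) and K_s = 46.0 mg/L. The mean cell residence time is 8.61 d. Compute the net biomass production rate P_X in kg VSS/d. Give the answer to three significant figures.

From the Monod/SRT balance for a CMAS, S = K_s·(1+k_d θ_c)/[θ_c·(Y k − k_d) − 1] = 46.0 × (1 + 0.0706 × 8.61) / [8.61 × (0.352 × 7.67 − 0.0706) − 1] = 73.96 / 21.64 = 3.418 mg/L.
Observed yield with endogenous decay: Y_obs = Y / (1 + k_d·θ_c) = 0.352 / (1 + 0.0706 × 8.61) = 0.352 / 1.608 = 0.2189 g VSS/g bCOD.
Mass of bCOD removed per day: Q(S₀ − S) = 1810 × 258.6 g/m³ = 468.0 kg/d.
So the net sludge growth is P_X = 0.2189 × 468.0 = 102.5 kg VSS/d.

P_X ≈ 102 kg VSS/d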